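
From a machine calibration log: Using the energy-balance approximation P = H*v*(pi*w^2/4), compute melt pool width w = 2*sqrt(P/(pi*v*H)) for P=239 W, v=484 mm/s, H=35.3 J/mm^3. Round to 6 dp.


w = 2*sqrt(239/(pi*484*35.3)) = 0.133458 mm


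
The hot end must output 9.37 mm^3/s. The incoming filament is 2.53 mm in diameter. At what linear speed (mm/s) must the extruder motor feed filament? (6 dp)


A = pi*(2.53/2)^2 = 5.027255
v = 9.37 / 5.027255 = 1.86384 mm/s


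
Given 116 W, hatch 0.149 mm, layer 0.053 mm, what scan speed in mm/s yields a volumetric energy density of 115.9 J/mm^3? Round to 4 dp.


v = 116 / (115.9*0.149*0.053) = 126.7396 mm/s


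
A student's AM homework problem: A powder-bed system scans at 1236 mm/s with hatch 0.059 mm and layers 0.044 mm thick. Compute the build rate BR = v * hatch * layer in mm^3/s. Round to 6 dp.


Rate = 1236 * 0.059 * 0.044 = 3.208656 mm^3/s


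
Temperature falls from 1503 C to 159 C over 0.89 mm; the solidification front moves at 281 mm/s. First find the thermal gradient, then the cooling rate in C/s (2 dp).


G = (1503-159)/0.89 = 1510.11235955 C/mm
CR = 1510.11235955 * 281 = 424341.57 C/s


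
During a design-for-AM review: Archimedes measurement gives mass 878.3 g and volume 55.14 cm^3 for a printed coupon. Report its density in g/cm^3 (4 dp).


rho = 878.3 / 55.14 = 15.9285 g/cm^3


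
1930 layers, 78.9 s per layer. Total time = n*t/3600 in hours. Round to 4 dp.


t = 1930 * 78.9 / 3600 = 42.2992 hrs


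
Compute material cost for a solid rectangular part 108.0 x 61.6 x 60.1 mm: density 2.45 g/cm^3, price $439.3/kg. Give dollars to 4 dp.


V = 108.0 * 61.6 * 60.1 = 399833.28 mm^3 = 399.83328 cm^3
Mass = 399.83328 * 2.45 / 1000 = 0.97959154 kg
Cost = 0.97959154 * 439.3 = 430.3346 $


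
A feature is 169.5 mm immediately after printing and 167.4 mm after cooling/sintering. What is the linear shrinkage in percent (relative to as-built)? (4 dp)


Shrinkage = ((169.5-167.4)/169.5)*100 = 1.2389 %


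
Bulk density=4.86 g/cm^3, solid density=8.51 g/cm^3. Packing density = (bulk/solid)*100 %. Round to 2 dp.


Packing = (4.86/8.51)*100 = 57.11 %


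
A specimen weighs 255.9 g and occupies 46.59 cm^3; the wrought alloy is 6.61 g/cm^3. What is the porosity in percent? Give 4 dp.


rho_part = 255.9 / 46.59 = 5.49259498 g/cm^3
Porosity = (1 - 5.49259498/6.61)*100 = 16.9048 %


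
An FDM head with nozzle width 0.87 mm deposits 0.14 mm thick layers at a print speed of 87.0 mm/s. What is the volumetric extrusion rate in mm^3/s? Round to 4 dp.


Rate = 0.87 * 0.14 * 87.0 = 10.5966 mm^3/s


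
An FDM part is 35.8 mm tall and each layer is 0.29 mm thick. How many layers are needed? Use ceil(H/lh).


Layers = ceil(35.8/0.29) = 124


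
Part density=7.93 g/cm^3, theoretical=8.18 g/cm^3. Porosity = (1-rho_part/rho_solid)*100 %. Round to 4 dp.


Porosity = (1-7.93/8.18)*100 = 3.0562 %


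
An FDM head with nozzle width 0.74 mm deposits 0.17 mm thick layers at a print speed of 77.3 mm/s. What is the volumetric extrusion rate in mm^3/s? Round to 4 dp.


Rate = 0.74 * 0.17 * 77.3 = 9.7243 mm^3/s


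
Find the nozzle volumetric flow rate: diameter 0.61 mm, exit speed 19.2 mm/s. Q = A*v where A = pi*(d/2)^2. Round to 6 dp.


A = pi*(0.61/2)^2 = 0.29224666 mm^2
Q = 0.29224666 * 19.2 = 5.611136 mm^3/s


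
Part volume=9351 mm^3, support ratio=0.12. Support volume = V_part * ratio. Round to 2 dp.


V_support = 9351 * 0.12 = 1122.12 mm^3


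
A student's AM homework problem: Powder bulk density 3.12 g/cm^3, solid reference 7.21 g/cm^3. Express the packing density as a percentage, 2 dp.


Packing = (3.12/7.21)*100 = 43.27 %


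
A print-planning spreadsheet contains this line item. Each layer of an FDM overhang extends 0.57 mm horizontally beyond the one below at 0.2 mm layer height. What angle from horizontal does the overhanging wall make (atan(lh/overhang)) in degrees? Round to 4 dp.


angle = atan(0.2/0.57) = 19.3348 degrees


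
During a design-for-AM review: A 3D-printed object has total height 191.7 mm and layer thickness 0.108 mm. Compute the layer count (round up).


Layers = ceil(191.7/0.108) = 1775


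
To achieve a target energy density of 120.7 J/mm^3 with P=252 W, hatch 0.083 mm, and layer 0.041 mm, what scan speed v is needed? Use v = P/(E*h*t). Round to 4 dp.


v = 252 / (120.7*0.083*0.041) = 613.5237 mm/s


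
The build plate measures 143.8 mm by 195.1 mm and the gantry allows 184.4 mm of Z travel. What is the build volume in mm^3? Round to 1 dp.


V = 143.8 * 195.1 * 184.4 = 5173412.1 mm^3


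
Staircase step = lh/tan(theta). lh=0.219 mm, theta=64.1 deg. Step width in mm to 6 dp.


step = 0.219 / tan(64.1) = 0.106341 mm


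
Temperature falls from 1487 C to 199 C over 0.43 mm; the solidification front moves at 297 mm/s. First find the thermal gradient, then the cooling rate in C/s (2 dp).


G = (1487-199)/0.43 = 2995.34883721 C/mm
CR = 2995.34883721 * 297 = 889618.6 C/s


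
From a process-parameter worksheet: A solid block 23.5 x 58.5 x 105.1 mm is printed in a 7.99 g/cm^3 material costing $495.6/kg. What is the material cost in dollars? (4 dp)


V = 23.5 * 58.5 * 105.1 = 144486.225 mm^3 = 144.486225 cm^3
Mass = 144.486225 * 7.99 / 1000 = 1.15444494 kg
Cost = 1.15444494 * 495.6 = 572.1429 $


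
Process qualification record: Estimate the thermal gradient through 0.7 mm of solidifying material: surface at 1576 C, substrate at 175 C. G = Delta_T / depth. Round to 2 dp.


G = (1576-175)/0.7 = 2001.43 C/mm


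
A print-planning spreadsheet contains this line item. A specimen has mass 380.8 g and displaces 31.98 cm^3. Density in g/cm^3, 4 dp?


rho = 380.8 / 31.98 = 11.9074 g/cm^3


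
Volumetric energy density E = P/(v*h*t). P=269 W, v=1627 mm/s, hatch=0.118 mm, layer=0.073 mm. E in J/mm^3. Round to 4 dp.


E = 269 / (1627*0.118*0.073) = 19.1938 J/mm^3


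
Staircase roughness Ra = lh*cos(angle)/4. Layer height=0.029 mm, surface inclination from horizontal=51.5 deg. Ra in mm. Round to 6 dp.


Ra = 0.029 * cos(51.5) / 4 = 0.004513 mm


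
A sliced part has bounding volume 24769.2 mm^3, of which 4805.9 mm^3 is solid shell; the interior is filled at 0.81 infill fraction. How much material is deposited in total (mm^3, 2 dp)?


V_infill = (24769.2 - 4805.9) * 0.81 = 16170.27
V_total = 4805.9 + 16170.27 = 20976.17 mm^3


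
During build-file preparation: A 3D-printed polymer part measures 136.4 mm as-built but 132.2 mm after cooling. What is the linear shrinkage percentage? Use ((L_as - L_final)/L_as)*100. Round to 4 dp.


Shrinkage = ((136.4-132.2)/136.4)*100 = 3.0792 %


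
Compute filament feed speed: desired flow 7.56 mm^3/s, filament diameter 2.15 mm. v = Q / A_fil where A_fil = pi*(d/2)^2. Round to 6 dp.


A = pi*(2.15/2)^2 = 3.630503
v = 7.56 / 3.630503 = 2.082356 mm/s


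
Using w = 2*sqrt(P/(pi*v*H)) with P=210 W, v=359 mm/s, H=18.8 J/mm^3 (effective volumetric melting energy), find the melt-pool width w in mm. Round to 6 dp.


w = 2*sqrt(210/(pi*359*18.8)) = 0.199039 mm


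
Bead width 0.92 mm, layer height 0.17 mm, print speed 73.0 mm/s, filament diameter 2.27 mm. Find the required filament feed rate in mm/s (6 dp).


Q = 0.92 * 0.17 * 73.0 = 11.4172 mm^3/s
A_fil = pi*(2.27/2)^2 = 4.0470782 mm^2
v_feed = 11.4172 / 4.0470782 = 2.821097 mm/s


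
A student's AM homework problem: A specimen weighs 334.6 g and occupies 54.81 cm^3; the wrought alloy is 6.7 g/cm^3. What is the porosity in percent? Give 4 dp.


rho_part = 334.6 / 54.81 = 6.10472542 g/cm^3
Porosity = (1 - 6.10472542/6.7)*100 = 8.8847 %


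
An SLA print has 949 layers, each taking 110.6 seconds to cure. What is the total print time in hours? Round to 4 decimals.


t = 949 * 110.6 / 3600 = 29.1554 hrs


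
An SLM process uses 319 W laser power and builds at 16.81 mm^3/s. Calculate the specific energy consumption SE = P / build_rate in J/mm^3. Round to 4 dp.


SE = 319 / 16.81 = 18.9768 J/mm^3


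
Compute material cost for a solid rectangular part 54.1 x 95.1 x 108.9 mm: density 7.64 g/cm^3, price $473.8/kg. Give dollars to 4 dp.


V = 54.1 * 95.1 * 108.9 = 560280.699 mm^3 = 560.280699 cm^3
Mass = 560.280699 * 7.64 / 1000 = 4.28054454 kg
Cost = 4.28054454 * 473.8 = 2028.122 $


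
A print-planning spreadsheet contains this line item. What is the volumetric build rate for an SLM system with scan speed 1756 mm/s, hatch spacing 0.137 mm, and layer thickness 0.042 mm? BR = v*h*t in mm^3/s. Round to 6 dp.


Rate = 1756 * 0.137 * 0.042 = 10.104024 mm^3/s


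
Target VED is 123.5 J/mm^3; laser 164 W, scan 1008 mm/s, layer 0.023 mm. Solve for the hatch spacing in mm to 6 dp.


h = 164 / (123.5*1008*0.023) = 0.057278 mm


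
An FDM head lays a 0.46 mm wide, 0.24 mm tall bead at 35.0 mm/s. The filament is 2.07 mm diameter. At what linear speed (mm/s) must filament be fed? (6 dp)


Q = 0.46 * 0.24 * 35.0 = 3.864 mm^3/s
A_fil = pi*(2.07/2)^2 = 3.36535259 mm^2
v_feed = 3.864 / 3.36535259 = 1.148171 mm/s


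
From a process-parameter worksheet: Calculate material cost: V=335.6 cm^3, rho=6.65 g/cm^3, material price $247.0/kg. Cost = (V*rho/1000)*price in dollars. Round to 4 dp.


Mass = 335.6*6.65/1000 = 2.23174 kg
Cost = 2.23174 * 247.0 = 551.2398 $


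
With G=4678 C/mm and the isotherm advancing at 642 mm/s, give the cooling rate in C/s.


CR = 4678 * 642 = 3003276 C/s


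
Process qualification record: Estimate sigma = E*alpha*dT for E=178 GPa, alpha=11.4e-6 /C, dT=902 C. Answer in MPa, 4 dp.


sigma = 178*1000 * 11.4e-6 * 902 = 1830.3384 MPa


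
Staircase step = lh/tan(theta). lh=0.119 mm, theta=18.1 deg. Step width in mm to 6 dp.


step = 0.119 / tan(18.1) = 0.364081 mm


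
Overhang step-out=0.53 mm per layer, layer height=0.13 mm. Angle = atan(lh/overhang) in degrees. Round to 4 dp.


angle = atan(0.13/0.53) = 13.7816 degrees


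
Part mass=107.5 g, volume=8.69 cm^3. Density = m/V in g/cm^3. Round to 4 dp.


rho = 107.5 / 8.69 = 12.3705 g/cm^3


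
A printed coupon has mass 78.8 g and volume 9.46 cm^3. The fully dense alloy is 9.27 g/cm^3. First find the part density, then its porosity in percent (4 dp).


rho_part = 78.8 / 9.46 = 8.32980973 g/cm^3
Porosity = (1 - 8.32980973/9.27)*100 = 10.1423 %


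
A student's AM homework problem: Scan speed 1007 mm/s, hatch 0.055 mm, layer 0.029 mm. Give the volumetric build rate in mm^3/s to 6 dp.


Rate = 1007 * 0.055 * 0.029 = 1.606165 mm^3/s


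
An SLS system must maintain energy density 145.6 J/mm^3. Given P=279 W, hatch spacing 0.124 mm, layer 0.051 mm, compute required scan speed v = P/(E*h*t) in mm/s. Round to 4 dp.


v = 279 / (145.6*0.124*0.051) = 303.0058 mm/s


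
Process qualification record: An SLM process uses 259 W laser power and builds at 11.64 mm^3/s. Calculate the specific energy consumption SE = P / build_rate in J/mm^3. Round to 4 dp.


SE = 259 / 11.64 = 22.2509 J/mm^3


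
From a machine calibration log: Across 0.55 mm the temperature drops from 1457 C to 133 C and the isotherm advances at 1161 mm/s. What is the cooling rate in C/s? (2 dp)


G = (1457-133)/0.55 = 2407.27272727 C/mm
CR = 2407.27272727 * 1161 = 2794843.64 C/s


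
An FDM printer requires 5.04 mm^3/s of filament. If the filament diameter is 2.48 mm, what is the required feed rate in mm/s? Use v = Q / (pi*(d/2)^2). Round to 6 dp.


A = pi*(2.48/2)^2 = 4.830513
v = 5.04 / 4.830513 = 1.043367 mm/s


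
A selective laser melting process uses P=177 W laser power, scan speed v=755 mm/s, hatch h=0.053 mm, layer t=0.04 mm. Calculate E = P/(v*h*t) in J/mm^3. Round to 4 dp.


E = 177 / (755*0.053*0.04) = 110.5835 J/mm^3


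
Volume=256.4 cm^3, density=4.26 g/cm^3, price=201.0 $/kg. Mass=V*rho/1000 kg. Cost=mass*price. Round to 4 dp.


Mass = 256.4*4.26/1000 = 1.092264 kg
Cost = 1.092264 * 201.0 = 219.5451 $


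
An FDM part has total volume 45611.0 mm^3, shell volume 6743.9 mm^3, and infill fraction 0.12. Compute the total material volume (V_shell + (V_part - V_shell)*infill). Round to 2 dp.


V_infill = (45611.0 - 6743.9) * 0.12 = 4664.05
V_total = 6743.9 + 4664.05 = 11407.95 mm^3


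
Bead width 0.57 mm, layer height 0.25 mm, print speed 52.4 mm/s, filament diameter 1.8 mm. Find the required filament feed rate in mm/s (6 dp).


Q = 0.57 * 0.25 * 52.4 = 7.467 mm^3/s
A_fil = pi*(1.8/2)^2 = 2.54469005 mm^2
v_feed = 7.467 / 2.54469005 = 2.934346 mm/s


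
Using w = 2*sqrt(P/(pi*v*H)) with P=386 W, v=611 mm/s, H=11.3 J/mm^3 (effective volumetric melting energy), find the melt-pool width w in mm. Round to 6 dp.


w = 2*sqrt(386/(pi*611*11.3)) = 0.266802 mm


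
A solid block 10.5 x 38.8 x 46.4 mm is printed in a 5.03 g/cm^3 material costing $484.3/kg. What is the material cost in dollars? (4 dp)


V = 10.5 * 38.8 * 46.4 = 18903.36 mm^3 = 18.90336 cm^3
Mass = 18.90336 * 5.03 / 1000 = 0.0950839 kg
Cost = 0.0950839 * 484.3 = 46.0491 $


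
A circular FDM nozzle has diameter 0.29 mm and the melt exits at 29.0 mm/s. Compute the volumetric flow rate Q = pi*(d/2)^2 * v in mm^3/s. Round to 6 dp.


A = pi*(0.29/2)^2 = 0.06605199 mm^2
Q = 0.06605199 * 29.0 = 1.915508 mm^3/s


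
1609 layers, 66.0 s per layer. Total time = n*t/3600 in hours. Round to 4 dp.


t = 1609 * 66.0 / 3600 = 29.4983 hrs


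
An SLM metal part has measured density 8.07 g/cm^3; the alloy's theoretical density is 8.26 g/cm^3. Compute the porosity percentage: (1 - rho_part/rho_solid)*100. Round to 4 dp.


Porosity = (1-8.07/8.26)*100 = 2.3002 %


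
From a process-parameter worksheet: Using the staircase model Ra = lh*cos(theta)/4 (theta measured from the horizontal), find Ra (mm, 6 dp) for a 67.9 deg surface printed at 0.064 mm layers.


Ra = 0.064 * cos(67.9) / 4 = 0.00602 mm


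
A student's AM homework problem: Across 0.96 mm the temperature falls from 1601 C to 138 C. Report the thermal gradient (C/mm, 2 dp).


G = (1601-138)/0.96 = 1523.96 C/mm


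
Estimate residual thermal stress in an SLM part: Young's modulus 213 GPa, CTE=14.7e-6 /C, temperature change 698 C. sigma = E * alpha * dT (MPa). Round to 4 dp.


sigma = 213*1000 * 14.7e-6 * 698 = 2185.5078 MPa


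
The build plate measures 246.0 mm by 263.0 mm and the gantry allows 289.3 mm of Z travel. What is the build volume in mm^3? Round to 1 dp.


V = 246.0 * 263.0 * 289.3 = 18717131.4 mm^3


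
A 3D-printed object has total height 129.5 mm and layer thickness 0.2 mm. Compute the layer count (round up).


Layers = ceil(129.5/0.2) = 648


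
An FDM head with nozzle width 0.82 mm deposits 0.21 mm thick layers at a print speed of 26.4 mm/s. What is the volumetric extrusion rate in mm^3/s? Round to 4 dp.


Rate = 0.82 * 0.21 * 26.4 = 4.5461 mm^3/s


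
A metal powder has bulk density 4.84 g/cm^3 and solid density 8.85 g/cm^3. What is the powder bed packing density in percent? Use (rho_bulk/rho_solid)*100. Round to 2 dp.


Packing = (4.84/8.85)*100 = 54.69 %


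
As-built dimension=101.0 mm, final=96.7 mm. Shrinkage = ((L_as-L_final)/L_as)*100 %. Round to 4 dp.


Shrinkage = ((101.0-96.7)/101.0)*100 = 4.2574 %


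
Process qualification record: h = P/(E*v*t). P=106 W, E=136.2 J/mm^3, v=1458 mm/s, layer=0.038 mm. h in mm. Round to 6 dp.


h = 106 / (136.2*1458*0.038) = 0.014047 mm


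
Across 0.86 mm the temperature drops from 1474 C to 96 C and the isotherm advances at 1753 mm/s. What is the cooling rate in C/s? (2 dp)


G = (1474-96)/0.86 = 1602.3255814 C/mm
CR = 1602.3255814 * 1753 = 2808876.74 C/s


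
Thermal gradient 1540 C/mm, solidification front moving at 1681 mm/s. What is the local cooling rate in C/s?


CR = 1540 * 1681 = 2588740 C/s


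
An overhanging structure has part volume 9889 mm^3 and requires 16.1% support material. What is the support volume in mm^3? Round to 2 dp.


V_support = 9889 * 0.161 = 1592.13 mm^3


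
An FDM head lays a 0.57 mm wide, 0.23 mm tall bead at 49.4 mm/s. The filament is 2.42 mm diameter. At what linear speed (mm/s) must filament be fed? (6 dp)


Q = 0.57 * 0.23 * 49.4 = 6.47634 mm^3/s
A_fil = pi*(2.42/2)^2 = 4.5996058 mm^2
v_feed = 6.47634 / 4.5996058 = 1.408021 mm/s


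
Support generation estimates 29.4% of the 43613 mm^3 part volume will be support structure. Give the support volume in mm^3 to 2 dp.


V_support = 43613 * 0.294 = 12822.22 mm^3


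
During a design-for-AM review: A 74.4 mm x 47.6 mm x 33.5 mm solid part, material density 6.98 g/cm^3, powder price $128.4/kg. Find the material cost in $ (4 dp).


V = 74.4 * 47.6 * 33.5 = 118638.24 mm^3 = 118.63824 cm^3
Mass = 118.63824 * 6.98 / 1000 = 0.82809492 kg
Cost = 0.82809492 * 128.4 = 106.3274 $


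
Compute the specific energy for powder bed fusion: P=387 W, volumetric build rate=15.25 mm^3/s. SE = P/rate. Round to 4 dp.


SE = 387 / 15.25 = 25.377 J/mm^3


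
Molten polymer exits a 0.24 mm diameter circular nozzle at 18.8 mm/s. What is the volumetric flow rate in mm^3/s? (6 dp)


A = pi*(0.24/2)^2 = 0.04523893 mm^2
Q = 0.04523893 * 18.8 = 0.850492 mm^3/s


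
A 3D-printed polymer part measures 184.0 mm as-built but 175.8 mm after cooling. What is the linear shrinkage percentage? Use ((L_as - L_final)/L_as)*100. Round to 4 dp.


Shrinkage = ((184.0-175.8)/184.0)*100 = 4.4565 %


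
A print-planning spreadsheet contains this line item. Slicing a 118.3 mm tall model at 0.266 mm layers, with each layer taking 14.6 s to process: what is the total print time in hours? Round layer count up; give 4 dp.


Layers = ceil(118.3/0.266) = 445
t = 445 * 14.6 / 3600 = 1.8047 hrs


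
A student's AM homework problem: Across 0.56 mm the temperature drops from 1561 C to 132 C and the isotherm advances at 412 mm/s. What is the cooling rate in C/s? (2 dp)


G = (1561-132)/0.56 = 2551.78571429 C/mm
CR = 2551.78571429 * 412 = 1051335.71 C/s


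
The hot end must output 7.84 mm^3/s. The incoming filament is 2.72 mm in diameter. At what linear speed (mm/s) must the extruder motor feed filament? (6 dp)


A = pi*(2.72/2)^2 = 5.81069
v = 7.84 / 5.81069 = 1.349237 mm/s


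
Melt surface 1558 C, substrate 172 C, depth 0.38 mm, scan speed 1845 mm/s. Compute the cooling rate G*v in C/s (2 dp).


G = (1558-172)/0.38 = 3647.36842105 C/mm
CR = 3647.36842105 * 1845 = 6729394.74 C/s


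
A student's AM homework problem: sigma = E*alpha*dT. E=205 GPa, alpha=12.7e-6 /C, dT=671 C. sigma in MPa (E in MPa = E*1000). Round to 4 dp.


sigma = 205*1000 * 12.7e-6 * 671 = 1746.9485 MPa


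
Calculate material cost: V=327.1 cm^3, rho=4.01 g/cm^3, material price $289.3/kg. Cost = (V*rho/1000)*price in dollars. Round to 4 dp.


Mass = 327.1*4.01/1000 = 1.311671 kg
Cost = 1.311671 * 289.3 = 379.4664 $


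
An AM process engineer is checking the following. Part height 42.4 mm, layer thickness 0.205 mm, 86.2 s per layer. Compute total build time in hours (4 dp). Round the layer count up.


Layers = ceil(42.4/0.205) = 207
t = 207 * 86.2 / 3600 = 4.9565 hrs


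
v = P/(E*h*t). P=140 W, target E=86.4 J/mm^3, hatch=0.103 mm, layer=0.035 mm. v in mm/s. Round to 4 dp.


v = 140 / (86.4*0.103*0.035) = 449.4786 mm/s


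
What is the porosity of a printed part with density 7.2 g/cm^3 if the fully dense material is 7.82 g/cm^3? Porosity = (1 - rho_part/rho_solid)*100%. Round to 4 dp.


Porosity = (1-7.2/7.82)*100 = 7.9284 %


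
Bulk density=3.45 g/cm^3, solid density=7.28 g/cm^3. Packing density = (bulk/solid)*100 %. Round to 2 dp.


Packing = (3.45/7.28)*100 = 47.39 %


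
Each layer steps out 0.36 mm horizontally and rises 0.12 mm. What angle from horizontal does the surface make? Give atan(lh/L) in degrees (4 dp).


angle = atan(0.12/0.36) = 18.4349 degrees


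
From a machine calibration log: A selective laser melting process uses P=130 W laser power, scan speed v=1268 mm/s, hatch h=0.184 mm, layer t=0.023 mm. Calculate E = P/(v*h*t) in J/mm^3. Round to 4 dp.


E = 130 / (1268*0.184*0.023) = 24.2258 J/mm^3


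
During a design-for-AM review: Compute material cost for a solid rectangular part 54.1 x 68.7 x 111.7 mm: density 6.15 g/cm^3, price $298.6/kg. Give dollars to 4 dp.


V = 54.1 * 68.7 * 111.7 = 415152.039 mm^3 = 415.152039 cm^3
Mass = 415.152039 * 6.15 / 1000 = 2.55318504 kg
Cost = 2.55318504 * 298.6 = 762.3811 $


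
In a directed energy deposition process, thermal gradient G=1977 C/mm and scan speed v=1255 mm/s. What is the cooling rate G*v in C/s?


CR = 1977 * 1255 = 2481135 C/s


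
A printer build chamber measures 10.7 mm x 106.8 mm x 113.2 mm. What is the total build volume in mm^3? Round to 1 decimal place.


V = 10.7 * 106.8 * 113.2 = 129360.4 mm^3


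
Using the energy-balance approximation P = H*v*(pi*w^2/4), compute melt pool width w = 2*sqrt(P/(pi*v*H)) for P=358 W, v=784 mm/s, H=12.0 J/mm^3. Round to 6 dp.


w = 2*sqrt(358/(pi*784*12.0)) = 0.220114 mm


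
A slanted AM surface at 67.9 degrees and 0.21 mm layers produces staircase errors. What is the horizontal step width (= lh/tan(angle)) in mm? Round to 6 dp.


step = 0.21 / tan(67.9) = 0.085272 mm


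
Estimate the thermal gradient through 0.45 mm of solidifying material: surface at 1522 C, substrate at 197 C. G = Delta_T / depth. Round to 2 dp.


G = (1522-197)/0.45 = 2944.44 C/mm


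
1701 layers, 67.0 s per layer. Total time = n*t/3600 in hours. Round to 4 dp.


t = 1701 * 67.0 / 3600 = 31.6575 hrs


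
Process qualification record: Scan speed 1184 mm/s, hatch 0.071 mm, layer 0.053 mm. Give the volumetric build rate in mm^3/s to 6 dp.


Rate = 1184 * 0.071 * 0.053 = 4.455392 mm^3/s


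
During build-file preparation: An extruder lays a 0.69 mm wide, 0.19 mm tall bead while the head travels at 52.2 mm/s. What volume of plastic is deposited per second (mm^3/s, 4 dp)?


Rate = 0.69 * 0.19 * 52.2 = 6.8434 mm^3/s


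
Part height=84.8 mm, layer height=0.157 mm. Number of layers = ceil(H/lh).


Layers = ceil(84.8/0.157) = 541


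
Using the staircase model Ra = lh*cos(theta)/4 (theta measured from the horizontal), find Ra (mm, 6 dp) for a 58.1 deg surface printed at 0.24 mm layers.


Ra = 0.24 * cos(58.1) / 4 = 0.031706 mm


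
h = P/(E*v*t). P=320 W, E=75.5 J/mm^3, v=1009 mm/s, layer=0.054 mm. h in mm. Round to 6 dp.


h = 320 / (75.5*1009*0.054) = 0.077789 mm


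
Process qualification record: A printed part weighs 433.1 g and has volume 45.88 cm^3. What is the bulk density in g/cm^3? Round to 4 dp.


rho = 433.1 / 45.88 = 9.4398 g/cm^3


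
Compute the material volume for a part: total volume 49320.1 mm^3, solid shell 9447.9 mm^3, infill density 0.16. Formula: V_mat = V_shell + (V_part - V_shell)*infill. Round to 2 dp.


V_infill = (49320.1 - 9447.9) * 0.16 = 6379.55
V_total = 9447.9 + 6379.55 = 15827.45 mm^3


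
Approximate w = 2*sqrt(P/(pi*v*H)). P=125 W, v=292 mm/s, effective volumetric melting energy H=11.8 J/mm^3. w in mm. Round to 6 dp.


w = 2*sqrt(125/(pi*292*11.8)) = 0.21492 mm


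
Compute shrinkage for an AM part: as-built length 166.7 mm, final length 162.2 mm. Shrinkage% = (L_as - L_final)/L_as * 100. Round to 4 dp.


Shrinkage = ((166.7-162.2)/166.7)*100 = 2.6995 %


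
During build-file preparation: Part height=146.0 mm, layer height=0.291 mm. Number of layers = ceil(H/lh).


Layers = ceil(146.0/0.291) = 502


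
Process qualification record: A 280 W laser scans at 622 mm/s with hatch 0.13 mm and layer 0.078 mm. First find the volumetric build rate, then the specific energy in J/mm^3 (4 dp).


Build rate = 622 * 0.13 * 0.078 = 6.30708 mm^3/s
SE = 280 / 6.30708 = 44.3946 J/mm^3


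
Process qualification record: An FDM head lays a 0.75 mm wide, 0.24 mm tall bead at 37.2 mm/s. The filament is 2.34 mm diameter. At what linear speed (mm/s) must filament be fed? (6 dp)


Q = 0.75 * 0.24 * 37.2 = 6.696 mm^3/s
A_fil = pi*(2.34/2)^2 = 4.30052618 mm^2
v_feed = 6.696 / 4.30052618 = 1.557019 mm/s


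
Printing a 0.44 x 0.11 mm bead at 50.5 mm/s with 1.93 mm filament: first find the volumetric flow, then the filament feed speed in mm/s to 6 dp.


Q = 0.44 * 0.11 * 50.5 = 2.4442 mm^3/s
A_fil = pi*(1.93/2)^2 = 2.92552962 mm^2
v_feed = 2.4442 / 2.92552962 = 0.835473 mm/s


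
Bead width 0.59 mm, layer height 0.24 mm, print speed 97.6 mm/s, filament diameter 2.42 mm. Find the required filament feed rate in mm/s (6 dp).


Q = 0.59 * 0.24 * 97.6 = 13.82016 mm^3/s
A_fil = pi*(2.42/2)^2 = 4.5996058 mm^2
v_feed = 13.82016 / 4.5996058 = 3.00464 mm/s


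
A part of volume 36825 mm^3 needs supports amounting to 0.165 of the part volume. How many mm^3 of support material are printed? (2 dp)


V_support = 36825 * 0.165 = 6076.13 mm^3


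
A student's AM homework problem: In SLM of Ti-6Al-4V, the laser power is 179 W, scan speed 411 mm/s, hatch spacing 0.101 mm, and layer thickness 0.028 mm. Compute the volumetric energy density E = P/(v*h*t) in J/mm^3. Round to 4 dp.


E = 179 / (411*0.101*0.028) = 154.0039 J/mm^3


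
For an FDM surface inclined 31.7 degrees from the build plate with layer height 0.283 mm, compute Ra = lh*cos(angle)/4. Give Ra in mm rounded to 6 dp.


Ra = 0.283 * cos(31.7) / 4 = 0.060195 mm


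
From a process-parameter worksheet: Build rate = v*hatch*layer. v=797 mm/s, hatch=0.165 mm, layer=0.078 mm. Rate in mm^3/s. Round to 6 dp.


Rate = 797 * 0.165 * 0.078 = 10.25739 mm^3/s


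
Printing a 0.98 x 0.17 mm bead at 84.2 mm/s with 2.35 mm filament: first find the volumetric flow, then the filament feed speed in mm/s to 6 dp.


Q = 0.98 * 0.17 * 84.2 = 14.02772 mm^3/s
A_fil = pi*(2.35/2)^2 = 4.33736136 mm^2
v_feed = 14.02772 / 4.33736136 = 3.23416 mm/s


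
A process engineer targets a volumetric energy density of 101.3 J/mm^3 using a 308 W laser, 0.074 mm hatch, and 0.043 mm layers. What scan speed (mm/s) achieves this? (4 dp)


v = 308 / (101.3*0.074*0.043) = 955.5229 mm/s


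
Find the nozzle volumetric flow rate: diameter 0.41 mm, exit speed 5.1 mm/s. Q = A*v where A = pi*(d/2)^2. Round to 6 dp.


A = pi*(0.41/2)^2 = 0.13202543 mm^2
Q = 0.13202543 * 5.1 = 0.67333 mm^3/s


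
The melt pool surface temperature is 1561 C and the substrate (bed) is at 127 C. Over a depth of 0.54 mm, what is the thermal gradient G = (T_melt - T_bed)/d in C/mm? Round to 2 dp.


G = (1561-127)/0.54 = 2655.56 C/mm


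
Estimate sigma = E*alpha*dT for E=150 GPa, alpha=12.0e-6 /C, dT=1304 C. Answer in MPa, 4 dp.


sigma = 150*1000 * 12.0e-6 * 1304 = 2347.2 MPa


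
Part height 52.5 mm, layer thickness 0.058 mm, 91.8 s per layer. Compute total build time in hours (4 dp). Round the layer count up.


Layers = ceil(52.5/0.058) = 906
t = 906 * 91.8 / 3600 = 23.103 hrs


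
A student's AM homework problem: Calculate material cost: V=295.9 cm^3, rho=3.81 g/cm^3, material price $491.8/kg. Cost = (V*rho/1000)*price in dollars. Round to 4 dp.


Mass = 295.9*3.81/1000 = 1.127379 kg
Cost = 1.127379 * 491.8 = 554.445 $


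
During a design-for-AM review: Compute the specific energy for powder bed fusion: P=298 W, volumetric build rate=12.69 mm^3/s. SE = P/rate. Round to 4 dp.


SE = 298 / 12.69 = 23.4831 J/mm^3


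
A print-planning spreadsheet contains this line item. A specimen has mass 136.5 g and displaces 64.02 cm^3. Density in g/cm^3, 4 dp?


rho = 136.5 / 64.02 = 2.1321 g/cm^3


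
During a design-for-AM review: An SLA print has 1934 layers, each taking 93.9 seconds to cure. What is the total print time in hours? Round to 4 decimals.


t = 1934 * 93.9 / 3600 = 50.4452 hrs


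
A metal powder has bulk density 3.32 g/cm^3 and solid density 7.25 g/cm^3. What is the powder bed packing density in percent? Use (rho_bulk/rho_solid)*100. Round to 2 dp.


Packing = (3.32/7.25)*100 = 45.79 %


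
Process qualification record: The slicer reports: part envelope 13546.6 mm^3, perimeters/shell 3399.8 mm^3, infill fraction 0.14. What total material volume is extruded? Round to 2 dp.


V_infill = (13546.6 - 3399.8) * 0.14 = 1420.55
V_total = 3399.8 + 1420.55 = 4820.35 mm^3


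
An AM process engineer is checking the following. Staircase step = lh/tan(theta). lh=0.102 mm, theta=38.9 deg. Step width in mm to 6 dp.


step = 0.102 / tan(38.9) = 0.12641 mm


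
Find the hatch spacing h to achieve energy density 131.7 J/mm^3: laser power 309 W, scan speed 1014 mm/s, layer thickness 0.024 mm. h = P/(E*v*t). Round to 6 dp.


h = 309 / (131.7*1014*0.024) = 0.09641 mm


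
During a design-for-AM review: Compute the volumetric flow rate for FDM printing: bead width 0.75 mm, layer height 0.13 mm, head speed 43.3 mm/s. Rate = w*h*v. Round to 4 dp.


Rate = 0.75 * 0.13 * 43.3 = 4.2218 mm^3/s


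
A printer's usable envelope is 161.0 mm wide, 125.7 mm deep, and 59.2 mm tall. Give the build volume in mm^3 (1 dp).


V = 161.0 * 125.7 * 59.2 = 1198071.8 mm^3


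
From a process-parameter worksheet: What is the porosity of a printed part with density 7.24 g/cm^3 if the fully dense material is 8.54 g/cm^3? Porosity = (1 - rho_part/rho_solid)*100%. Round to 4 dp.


Porosity = (1-7.24/8.54)*100 = 15.2225 %


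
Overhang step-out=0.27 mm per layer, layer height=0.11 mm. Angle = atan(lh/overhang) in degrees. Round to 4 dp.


angle = atan(0.11/0.27) = 22.1663 degrees


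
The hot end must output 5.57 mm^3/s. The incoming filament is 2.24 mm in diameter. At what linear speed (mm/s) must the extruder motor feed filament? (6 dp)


A = pi*(2.24/2)^2 = 3.940814
v = 5.57 / 3.940814 = 1.413414 mm/s


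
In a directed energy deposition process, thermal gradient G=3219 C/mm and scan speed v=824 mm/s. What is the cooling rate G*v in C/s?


CR = 3219 * 824 = 2652456 C/s


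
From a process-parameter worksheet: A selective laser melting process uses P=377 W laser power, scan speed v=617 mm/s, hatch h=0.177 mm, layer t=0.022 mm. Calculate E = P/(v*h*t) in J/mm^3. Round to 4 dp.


E = 377 / (617*0.177*0.022) = 156.9135 J/mm^3


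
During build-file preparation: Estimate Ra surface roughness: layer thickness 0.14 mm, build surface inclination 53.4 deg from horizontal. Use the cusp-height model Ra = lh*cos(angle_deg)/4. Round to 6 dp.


Ra = 0.14 * cos(53.4) / 4 = 0.020868 mm


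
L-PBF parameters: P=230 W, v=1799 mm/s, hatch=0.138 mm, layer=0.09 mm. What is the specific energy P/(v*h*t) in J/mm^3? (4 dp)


Build rate = 1799 * 0.138 * 0.09 = 22.34358 mm^3/s
SE = 230 / 22.34358 = 10.2938 J/mm^3


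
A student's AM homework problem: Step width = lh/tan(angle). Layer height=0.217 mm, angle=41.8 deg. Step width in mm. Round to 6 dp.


step = 0.217 / tan(41.8) = 0.242701 mm


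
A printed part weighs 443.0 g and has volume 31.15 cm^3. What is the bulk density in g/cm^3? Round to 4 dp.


rho = 443.0 / 31.15 = 14.2215 g/cm^3


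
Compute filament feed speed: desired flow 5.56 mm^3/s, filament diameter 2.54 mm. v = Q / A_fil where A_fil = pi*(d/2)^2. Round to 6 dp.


A = pi*(2.54/2)^2 = 5.067075
v = 5.56 / 5.067075 = 1.09728 mm/s


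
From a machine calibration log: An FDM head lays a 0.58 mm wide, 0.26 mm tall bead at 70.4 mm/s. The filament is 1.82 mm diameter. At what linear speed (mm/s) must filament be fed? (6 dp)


Q = 0.58 * 0.26 * 70.4 = 10.61632 mm^3/s
A_fil = pi*(1.82/2)^2 = 2.60155288 mm^2
v_feed = 10.61632 / 2.60155288 = 4.080763 mm/s


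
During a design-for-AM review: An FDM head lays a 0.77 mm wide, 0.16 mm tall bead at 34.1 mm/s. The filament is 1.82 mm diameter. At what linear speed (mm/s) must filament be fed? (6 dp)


Q = 0.77 * 0.16 * 34.1 = 4.20112 mm^3/s
A_fil = pi*(1.82/2)^2 = 2.60155288 mm^2
v_feed = 4.20112 / 2.60155288 = 1.614851 mm/s


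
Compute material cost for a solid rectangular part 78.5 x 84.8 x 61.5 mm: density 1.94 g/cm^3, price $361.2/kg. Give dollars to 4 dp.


V = 78.5 * 84.8 * 61.5 = 409393.2 mm^3 = 409.3932 cm^3
Mass = 409.3932 * 1.94 / 1000 = 0.79422281 kg
Cost = 0.79422281 * 361.2 = 286.8733 $


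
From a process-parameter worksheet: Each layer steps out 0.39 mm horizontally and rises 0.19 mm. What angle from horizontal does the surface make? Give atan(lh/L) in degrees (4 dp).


angle = atan(0.19/0.39) = 25.9744 degrees


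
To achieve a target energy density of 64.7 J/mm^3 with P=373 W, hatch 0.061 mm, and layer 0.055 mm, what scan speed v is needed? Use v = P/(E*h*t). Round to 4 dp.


v = 373 / (64.7*0.061*0.055) = 1718.3516 mm/s


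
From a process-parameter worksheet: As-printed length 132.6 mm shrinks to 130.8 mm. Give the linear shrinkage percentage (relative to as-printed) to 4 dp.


Shrinkage = ((132.6-130.8)/132.6)*100 = 1.3575 %


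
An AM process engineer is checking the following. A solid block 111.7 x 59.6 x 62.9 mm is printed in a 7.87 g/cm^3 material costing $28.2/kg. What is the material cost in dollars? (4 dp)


V = 111.7 * 59.6 * 62.9 = 418745.428 mm^3 = 418.745428 cm^3
Mass = 418.745428 * 7.87 / 1000 = 3.29552652 kg
Cost = 3.29552652 * 28.2 = 92.9338 $


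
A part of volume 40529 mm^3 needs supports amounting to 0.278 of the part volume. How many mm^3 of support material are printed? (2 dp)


V_support = 40529 * 0.278 = 11267.06 mm^3


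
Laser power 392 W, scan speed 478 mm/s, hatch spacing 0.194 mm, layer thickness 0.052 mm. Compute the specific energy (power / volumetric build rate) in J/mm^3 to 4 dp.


Build rate = 478 * 0.194 * 0.052 = 4.822064 mm^3/s
SE = 392 / 4.822064 = 81.293 J/mm^3


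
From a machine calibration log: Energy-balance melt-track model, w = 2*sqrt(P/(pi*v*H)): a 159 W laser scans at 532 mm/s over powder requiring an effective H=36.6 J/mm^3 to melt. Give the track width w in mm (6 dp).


w = 2*sqrt(159/(pi*532*36.6)) = 0.101966 mm


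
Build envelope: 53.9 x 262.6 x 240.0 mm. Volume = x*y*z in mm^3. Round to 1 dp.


V = 53.9 * 262.6 * 240.0 = 3396993.6 mm^3


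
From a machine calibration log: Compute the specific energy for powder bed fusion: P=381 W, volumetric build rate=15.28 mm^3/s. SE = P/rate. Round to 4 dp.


SE = 381 / 15.28 = 24.9346 J/mm^3


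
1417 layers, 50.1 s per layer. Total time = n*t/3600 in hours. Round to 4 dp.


t = 1417 * 50.1 / 3600 = 19.7199 hrs


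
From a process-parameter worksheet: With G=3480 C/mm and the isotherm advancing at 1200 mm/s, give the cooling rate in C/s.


CR = 3480 * 1200 = 4176000 C/s


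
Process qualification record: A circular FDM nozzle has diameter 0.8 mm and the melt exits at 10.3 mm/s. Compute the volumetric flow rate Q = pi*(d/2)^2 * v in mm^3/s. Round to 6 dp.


A = pi*(0.8/2)^2 = 0.50265482 mm^2
Q = 0.50265482 * 10.3 = 5.177345 mm^3/s


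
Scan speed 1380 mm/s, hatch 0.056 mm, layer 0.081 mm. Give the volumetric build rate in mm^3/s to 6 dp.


Rate = 1380 * 0.056 * 0.081 = 6.25968 mm^3/s


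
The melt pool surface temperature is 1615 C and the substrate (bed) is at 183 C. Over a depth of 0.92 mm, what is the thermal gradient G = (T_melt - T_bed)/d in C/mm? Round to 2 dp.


G = (1615-183)/0.92 = 1556.52 C/mm


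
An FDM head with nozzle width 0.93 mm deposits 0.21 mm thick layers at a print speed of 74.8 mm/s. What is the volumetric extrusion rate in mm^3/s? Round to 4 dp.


Rate = 0.93 * 0.21 * 74.8 = 14.6084 mm^3/s


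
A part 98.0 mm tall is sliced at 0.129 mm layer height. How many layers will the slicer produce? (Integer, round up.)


Layers = ceil(98.0/0.129) = 760


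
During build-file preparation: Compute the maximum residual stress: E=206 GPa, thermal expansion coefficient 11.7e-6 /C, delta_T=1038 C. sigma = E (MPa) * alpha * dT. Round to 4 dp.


sigma = 206*1000 * 11.7e-6 * 1038 = 2501.7876 MPa


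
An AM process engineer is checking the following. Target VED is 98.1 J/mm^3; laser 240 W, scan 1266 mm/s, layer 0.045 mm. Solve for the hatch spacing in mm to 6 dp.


h = 240 / (98.1*1266*0.045) = 0.042943 mm


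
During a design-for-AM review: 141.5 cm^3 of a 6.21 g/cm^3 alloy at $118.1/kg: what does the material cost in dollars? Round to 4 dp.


Mass = 141.5*6.21/1000 = 0.878715 kg
Cost = 0.878715 * 118.1 = 103.7762 $


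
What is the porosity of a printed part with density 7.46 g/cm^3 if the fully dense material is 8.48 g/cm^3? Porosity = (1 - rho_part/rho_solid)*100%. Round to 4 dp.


Porosity = (1-7.46/8.48)*100 = 12.0283 %


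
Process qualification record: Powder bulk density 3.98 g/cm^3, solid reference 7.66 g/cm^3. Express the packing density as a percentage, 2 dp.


Packing = (3.98/7.66)*100 = 51.96 %


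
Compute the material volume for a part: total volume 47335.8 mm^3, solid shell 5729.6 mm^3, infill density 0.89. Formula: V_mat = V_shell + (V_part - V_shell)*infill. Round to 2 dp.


V_infill = (47335.8 - 5729.6) * 0.89 = 37029.52
V_total = 5729.6 + 37029.52 = 42759.12 mm^3


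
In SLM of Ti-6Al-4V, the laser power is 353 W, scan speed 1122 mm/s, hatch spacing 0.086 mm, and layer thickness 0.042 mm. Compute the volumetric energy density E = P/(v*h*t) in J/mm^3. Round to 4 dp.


E = 353 / (1122*0.086*0.042) = 87.1032 J/mm^3


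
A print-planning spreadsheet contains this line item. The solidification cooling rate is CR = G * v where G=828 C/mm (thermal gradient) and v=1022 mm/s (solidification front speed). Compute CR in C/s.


CR = 828 * 1022 = 846216 C/s


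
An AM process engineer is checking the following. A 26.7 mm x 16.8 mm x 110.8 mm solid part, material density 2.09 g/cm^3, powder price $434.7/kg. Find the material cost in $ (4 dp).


V = 26.7 * 16.8 * 110.8 = 49700.448 mm^3 = 49.700448 cm^3
Mass = 49.700448 * 2.09 / 1000 = 0.10387394 kg
Cost = 0.10387394 * 434.7 = 45.154 $


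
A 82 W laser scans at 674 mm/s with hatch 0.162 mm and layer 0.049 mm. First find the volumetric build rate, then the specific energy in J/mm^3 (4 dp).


Build rate = 674 * 0.162 * 0.049 = 5.350212 mm^3/s
SE = 82 / 5.350212 = 15.3265 J/mm^3


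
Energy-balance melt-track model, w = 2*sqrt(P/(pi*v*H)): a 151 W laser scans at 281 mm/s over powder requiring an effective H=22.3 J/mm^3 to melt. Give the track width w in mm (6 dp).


w = 2*sqrt(151/(pi*281*22.3)) = 0.175161 mm


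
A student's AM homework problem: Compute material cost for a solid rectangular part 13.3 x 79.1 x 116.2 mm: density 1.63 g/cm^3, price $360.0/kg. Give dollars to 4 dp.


V = 13.3 * 79.1 * 116.2 = 122245.886 mm^3 = 122.245886 cm^3
Mass = 122.245886 * 1.63 / 1000 = 0.19926079 kg
Cost = 0.19926079 * 360.0 = 71.7339 $


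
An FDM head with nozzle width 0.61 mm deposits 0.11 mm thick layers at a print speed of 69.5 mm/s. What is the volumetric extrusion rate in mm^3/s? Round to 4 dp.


Rate = 0.61 * 0.11 * 69.5 = 4.6635 mm^3/s


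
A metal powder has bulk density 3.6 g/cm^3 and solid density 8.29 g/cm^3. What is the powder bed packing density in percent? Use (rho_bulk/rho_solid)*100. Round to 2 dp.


Packing = (3.6/8.29)*100 = 43.43 %


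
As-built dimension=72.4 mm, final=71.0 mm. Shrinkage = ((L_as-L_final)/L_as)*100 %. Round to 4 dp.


Shrinkage = ((72.4-71.0)/72.4)*100 = 1.9337 %


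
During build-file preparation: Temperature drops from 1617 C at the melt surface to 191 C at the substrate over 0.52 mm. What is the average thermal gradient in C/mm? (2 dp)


G = (1617-191)/0.52 = 2742.31 C/mm


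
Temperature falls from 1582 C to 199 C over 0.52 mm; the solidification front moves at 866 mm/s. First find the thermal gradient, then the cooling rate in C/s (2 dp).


G = (1582-199)/0.52 = 2659.61538462 C/mm
CR = 2659.61538462 * 866 = 2303226.92 C/s


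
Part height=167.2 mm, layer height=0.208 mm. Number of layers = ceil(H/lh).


Layers = ceil(167.2/0.208) = 804
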